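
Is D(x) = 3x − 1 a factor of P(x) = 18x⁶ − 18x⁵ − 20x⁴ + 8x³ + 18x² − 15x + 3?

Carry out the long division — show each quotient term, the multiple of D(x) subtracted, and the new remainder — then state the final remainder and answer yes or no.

Step 1: lead(18x⁶ − 18x⁵ − 20x⁴ + 8x³ + 18x² − 15x + 3) ÷ lead(D) = 18x⁶ ÷ 3x = 6x⁵. Subtract (6x⁵)·D = 18x⁶ − 6x⁵. Remainder: −12x⁵ − 20x⁴ + 8x³ + 18x² − 15x + 3.
Step 2: lead(−12x⁵ − 20x⁴ + 8x³ + 18x² − 15x + 3) ÷ lead(D) = −12x⁵ ÷ 3x = −4x⁴. Subtract (−4x⁴)·D = −12x⁵ + 4x⁴. Remainder: −24x⁴ + 8x³ + 18x² − 15x + 3.
Step 3: lead(−24x⁴ + 8x³ + 18x² − 15x + 3) ÷ lead(D) = −24x⁴ ÷ 3x = −8x³. Subtract (−8x³)·D = −24x⁴ + 8x³. Remainder: 18x² − 15x + 3.
Step 4: lead(18x² − 15x + 3) ÷ lead(D) = 18x² ÷ 3x = 6x. Subtract (6x)·D = 18x² − 6x. Remainder: −9x + 3.
Step 5: lead(−9x + 3) ÷ lead(D) = −9x ÷ 3x = −3. Subtract (−3)·D = −9x + 3. Remainder: 0.

R(x) = 0, so D(x) is a factor of P(x). yes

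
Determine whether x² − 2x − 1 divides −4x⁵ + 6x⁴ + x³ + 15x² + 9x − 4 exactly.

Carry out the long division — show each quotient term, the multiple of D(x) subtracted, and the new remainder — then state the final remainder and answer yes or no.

Step 1: lead(−4x⁵ + 6x⁴ + x³ + 15x² + 9x − 4) ÷ lead(D) = −4x⁵ ÷ x² = −4x³. Subtract (−4x³)·D = −4x⁵ + 8x⁴ + 4x³. Remainder: −2x⁴ − 3x³ + 15x² + 9x − 4.
Step 2: lead(−2x⁴ − 3x³ + 15x² + 9x − 4) ÷ lead(D) = −2x⁴ ÷ x² = −2x². Subtract (−2x²)·D = −2x⁴ + 4x³ + 2x². Remainder: −7x³ + 13x² + 9x − 4.
Step 3: lead(−7x³ + 13x² + 9x − 4) ÷ lead(D) = −7x³ ÷ x² = −7x. Subtract (−7x)·D = −7x³ + 14x² + 7x. Remainder: −x² + 2x − 4.
Step 4: lead(−x² + 2x − 4) ÷ lead(D) = −x² ÷ x² = −1. Subtract (−1)·D = −x² + 2x + 1. Remainder: −5.

R(x) = −5, so D(x) is not a factor of P(x). no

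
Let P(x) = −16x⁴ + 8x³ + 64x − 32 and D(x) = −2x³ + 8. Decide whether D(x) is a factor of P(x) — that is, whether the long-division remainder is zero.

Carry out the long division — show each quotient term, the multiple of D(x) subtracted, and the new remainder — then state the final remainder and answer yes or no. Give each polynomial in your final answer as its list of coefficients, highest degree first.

R = [0], so D(x) is a factor of P(x). yes

Step 1: lead(−16x⁴ + 8x³ + 64x − 32) ÷ lead(D) = −16x⁴ ÷ −2x³ = 8x. Subtract (8x)·D = −16x⁴ + 64x. Remainder: 8x³ − 32.
Step 2: lead(8x³ − 32) ÷ lead(D) = 8x³ ÷ −2x³ = −4. Subtract (−4)·D = 8x³ − 32. Remainder: 0.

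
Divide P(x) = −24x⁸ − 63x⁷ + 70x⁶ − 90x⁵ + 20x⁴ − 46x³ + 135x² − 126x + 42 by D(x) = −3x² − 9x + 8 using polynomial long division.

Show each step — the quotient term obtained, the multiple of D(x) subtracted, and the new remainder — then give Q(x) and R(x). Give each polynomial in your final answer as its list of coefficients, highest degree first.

Q = [8, -3, 7, 1, 9, -9, 6]; R = [-6]

Step 1: lead(−24x⁸ − 63x⁷ + 70x⁶ − 90x⁵ + 20x⁴ − 46x³ + 135x² − 126x + 42) ÷ lead(D) = −24x⁸ ÷ −3x² = 8x⁶. Subtract (8x⁶)·D = −24x⁸ − 72x⁷ + 64x⁶. Remainder: 9x⁷ + 6x⁶ − 90x⁵ + 20x⁴ − 46x³ + 135x² − 126x + 42.
Step 2: lead(9x⁷ + 6x⁶ − 90x⁵ + 20x⁴ − 46x³ + 135x² − 126x + 42) ÷ lead(D) = 9x⁷ ÷ −3x² = −3x⁵. Subtract (−3x⁵)·D = 9x⁷ + 27x⁶ − 24x⁵. Remainder: −21x⁶ − 66x⁵ + 20x⁴ − 46x³ + 135x² − 126x + 42.
Step 3: lead(−21x⁶ − 66x⁵ + 20x⁴ − 46x³ + 135x² − 126x + 42) ÷ lead(D) = −21x⁶ ÷ −3x² = 7x⁴. Subtract (7x⁴)·D = −21x⁶ − 63x⁵ + 56x⁴. Remainder: −3x⁵ − 36x⁴ − 46x³ + 135x² − 126x + 42.
Step 4: lead(−3x⁵ − 36x⁴ − 46x³ + 135x² − 126x + 42) ÷ lead(D) = −3x⁵ ÷ −3x² = x³. Subtract (x³)·D = −3x⁵ − 9x⁴ + 8x³. Remainder: −27x⁴ − 54x³ + 135x² − 126x + 42.
Step 5: lead(−27x⁴ − 54x³ + 135x² − 126x + 42) ÷ lead(D) = −27x⁴ ÷ −3x² = 9x². Subtract (9x²)·D = −27x⁴ − 81x³ + 72x². Remainder: 27x³ + 63x² − 126x + 42.
Step 6: lead(27x³ + 63x² − 126x + 42) ÷ lead(D) = 27x³ ÷ −3x² = −9x. Subtract (−9x)·D = 27x³ + 81x² − 72x. Remainder: −18x² − 54x + 42.
Step 7: lead(−18x² − 54x + 42) ÷ lead(D) = −18x² ÷ −3x² = 6. Subtract (6)·D = −18x² − 54x + 48. Remainder: −6.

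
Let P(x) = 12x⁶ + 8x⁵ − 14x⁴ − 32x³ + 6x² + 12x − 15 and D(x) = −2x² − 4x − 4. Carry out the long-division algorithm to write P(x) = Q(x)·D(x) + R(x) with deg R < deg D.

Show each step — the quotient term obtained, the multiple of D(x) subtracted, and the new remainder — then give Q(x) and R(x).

Q(x) = −6x⁴ + 8x³ + 3x² − 6x + 3; R(x) = −3

Step 1: lead(12x⁶ + 8x⁵ − 14x⁴ − 32x³ + 6x² + 12x − 15) ÷ lead(D) = 12x⁶ ÷ −2x² = −6x⁴. Subtract (−6x⁴)·D = 12x⁶ + 24x⁵ + 24x⁴. Remainder: −16x⁵ − 38x⁴ − 32x³ + 6x² + 12x − 15.
Step 2: lead(−16x⁵ − 38x⁴ − 32x³ + 6x² + 12x − 15) ÷ lead(D) = −16x⁵ ÷ −2x² = 8x³. Subtract (8x³)·D = −16x⁵ − 32x⁴ − 32x³. Remainder: −6x⁴ + 6x² + 12x − 15.
Step 3: lead(−6x⁴ + 6x² + 12x − 15) ÷ lead(D) = −6x⁴ ÷ −2x² = 3x². Subtract (3x²)·D = −6x⁴ − 12x³ − 12x². Remainder: 12x³ + 18x² + 12x − 15.
Step 4: lead(12x³ + 18x² + 12x − 15) ÷ lead(D) = 12x³ ÷ −2x² = −6x. Subtract (−6x)·D = 12x³ + 24x² + 24x. Remainder: −6x² − 12x − 15.
Step 5: lead(−6x² − 12x − 15) ÷ lead(D) = −6x² ÷ −2x² = 3. Subtract (3)·D = −6x² − 12x − 12. Remainder: −3.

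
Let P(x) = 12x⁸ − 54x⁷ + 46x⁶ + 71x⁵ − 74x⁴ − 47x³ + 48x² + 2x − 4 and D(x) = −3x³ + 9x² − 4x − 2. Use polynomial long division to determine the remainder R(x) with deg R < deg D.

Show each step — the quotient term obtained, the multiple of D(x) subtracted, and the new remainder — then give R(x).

Step 1: lead(12x⁸ − 54x⁷ + 46x⁶ + 71x⁵ − 74x⁴ − 47x³ + 48x² + 2x − 4) ÷ lead(D) = 12x⁸ ÷ −3x³ = −4x⁵. Subtract (−4x⁵)·D = 12x⁸ − 36x⁷ + 16x⁶ + 8x⁵. Remainder: −18x⁷ + 30x⁶ + 63x⁵ − 74x⁴ − 47x³ + 48x² + 2x − 4.
Step 2: lead(−18x⁷ + 30x⁶ + 63x⁵ − 74x⁴ − 47x³ + 48x² + 2x − 4) ÷ lead(D) = −18x⁷ ÷ −3x³ = 6x⁴. Subtract (6x⁴)·D = −18x⁷ + 54x⁶ − 24x⁵ − 12x⁴. Remainder: −24x⁶ + 87x⁵ − 62x⁴ − 47x³ + 48x² + 2x − 4.
Step 3: lead(−24x⁶ + 87x⁵ − 62x⁴ − 47x³ + 48x² + 2x − 4) ÷ lead(D) = −24x⁶ ÷ −3x³ = 8x³. Subtract (8x³)·D = −24x⁶ + 72x⁵ − 32x⁴ − 16x³. Remainder: 15x⁵ − 30x⁴ − 31x³ + 48x² + 2x − 4.
Step 4: lead(15x⁵ − 30x⁴ − 31x³ + 48x² + 2x − 4) ÷ lead(D) = 15x⁵ ÷ −3x³ = −5x². Subtract (−5x²)·D = 15x⁵ − 45x⁴ + 20x³ + 10x². Remainder: 15x⁴ − 51x³ + 38x² + 2x − 4.
Step 5: lead(15x⁴ − 51x³ + 38x² + 2x − 4) ÷ lead(D) = 15x⁴ ÷ −3x³ = −5x. Subtract (−5x)·D = 15x⁴ − 45x³ + 20x² + 10x. Remainder: −6x³ + 18x² − 8x − 4.
Step 6: lead(−6x³ + 18x² − 8x − 4) ÷ lead(D) = −6x³ ÷ −3x³ = 2. Subtract (2)·D = −6x³ + 18x² − 8x − 4. Remainder: 0.

R(x) = 0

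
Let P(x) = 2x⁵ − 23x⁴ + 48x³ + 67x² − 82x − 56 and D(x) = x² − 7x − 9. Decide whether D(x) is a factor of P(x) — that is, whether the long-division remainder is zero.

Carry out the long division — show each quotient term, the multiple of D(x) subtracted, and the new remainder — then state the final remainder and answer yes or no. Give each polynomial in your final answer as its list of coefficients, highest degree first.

Step 1: lead(2x⁵ − 23x⁴ + 48x³ + 67x² − 82x − 56) ÷ lead(D) = 2x⁵ ÷ x² = 2x³. Subtract (2x³)·D = 2x⁵ − 14x⁴ − 18x³. Remainder: −9x⁴ + 66x³ + 67x² − 82x − 56.
Step 2: lead(−9x⁴ + 66x³ + 67x² − 82x − 56) ÷ lead(D) = −9x⁴ ÷ x² = −9x². Subtract (−9x²)·D = −9x⁴ + 63x³ + 81x². Remainder: 3x³ − 14x² − 82x − 56.
Step 3: lead(3x³ − 14x² − 82x − 56) ÷ lead(D) = 3x³ ÷ x² = 3x. Subtract (3x)·D = 3x³ − 21x² − 27x. Remainder: 7x² − 55x − 56.
Step 4: lead(7x² − 55x − 56) ÷ lead(D) = 7x² ÷ x² = 7. Subtract (7)·D = 7x² − 49x − 63. Remainder: −6x + 7.

R = [-6, 7], so D(x) is not a factor of P(x). no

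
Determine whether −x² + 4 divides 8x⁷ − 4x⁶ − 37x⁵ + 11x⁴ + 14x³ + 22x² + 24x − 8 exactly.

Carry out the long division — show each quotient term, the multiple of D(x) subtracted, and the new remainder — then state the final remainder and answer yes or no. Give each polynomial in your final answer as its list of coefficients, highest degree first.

Step 1: lead(8x⁷ − 4x⁶ − 37x⁵ + 11x⁴ + 14x³ + 22x² + 24x − 8) ÷ lead(D) = 8x⁷ ÷ −x² = −8x⁵. Subtract (−8x⁵)·D = 8x⁷ − 32x⁵. Remainder: −4x⁶ − 5x⁵ + 11x⁴ + 14x³ + 22x² + 24x − 8.
Step 2: lead(−4x⁶ − 5x⁵ + 11x⁴ + 14x³ + 22x² + 24x − 8) ÷ lead(D) = −4x⁶ ÷ −x² = 4x⁴. Subtract (4x⁴)·D = −4x⁶ + 16x⁴. Remainder: −5x⁵ − 5x⁴ + 14x³ + 22x² + 24x − 8.
Step 3: lead(−5x⁵ − 5x⁴ + 14x³ + 22x² + 24x − 8) ÷ lead(D) = −5x⁵ ÷ −x² = 5x³. Subtract (5x³)·D = −5x⁵ + 20x³. Remainder: −5x⁴ − 6x³ + 22x² + 24x − 8.
Step 4: lead(−5x⁴ − 6x³ + 22x² + 24x − 8) ÷ lead(D) = −5x⁴ ÷ −x² = 5x². Subtract (5x²)·D = −5x⁴ + 20x². Remainder: −6x³ + 2x² + 24x − 8.
Step 5: lead(−6x³ + 2x² + 24x − 8) ÷ lead(D) = −6x³ ÷ −x² = 6x. Subtract (6x)·D = −6x³ + 24x. Remainder: 2x² − 8.
Step 6: lead(2x² − 8) ÷ lead(D) = 2x² ÷ −x² = −2. Subtract (−2)·D = 2x² − 8. Remainder: 0.

R = [0], so D(x) is a factor of P(x). yes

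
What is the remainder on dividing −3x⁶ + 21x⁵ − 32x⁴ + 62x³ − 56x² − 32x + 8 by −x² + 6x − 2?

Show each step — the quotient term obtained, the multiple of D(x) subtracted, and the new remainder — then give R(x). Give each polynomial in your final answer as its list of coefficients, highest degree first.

R = [-8]

Step 1: lead(−3x⁶ + 21x⁵ − 32x⁴ + 62x³ − 56x² − 32x + 8) ÷ lead(D) = −3x⁶ ÷ −x² = 3x⁴. Subtract (3x⁴)·D = −3x⁶ + 18x⁵ − 6x⁴. Remainder: 3x⁵ − 26x⁴ + 62x³ − 56x² − 32x + 8.
Step 2: lead(3x⁵ − 26x⁴ + 62x³ − 56x² − 32x + 8) ÷ lead(D) = 3x⁵ ÷ −x² = −3x³. Subtract (−3x³)·D = 3x⁵ − 18x⁴ + 6x³. Remainder: −8x⁴ + 56x³ − 56x² − 32x + 8.
Step 3: lead(−8x⁴ + 56x³ − 56x² − 32x + 8) ÷ lead(D) = −8x⁴ ÷ −x² = 8x². Subtract (8x²)·D = −8x⁴ + 48x³ − 16x². Remainder: 8x³ − 40x² − 32x + 8.
Step 4: lead(8x³ − 40x² − 32x + 8) ÷ lead(D) = 8x³ ÷ −x² = −8x. Subtract (−8x)·D = 8x³ − 48x² + 16x. Remainder: 8x² − 48x + 8.
Step 5: lead(8x² − 48x + 8) ÷ lead(D) = 8x² ÷ −x² = −8. Subtract (−8)·D = 8x² − 48x + 16. Remainder: −8.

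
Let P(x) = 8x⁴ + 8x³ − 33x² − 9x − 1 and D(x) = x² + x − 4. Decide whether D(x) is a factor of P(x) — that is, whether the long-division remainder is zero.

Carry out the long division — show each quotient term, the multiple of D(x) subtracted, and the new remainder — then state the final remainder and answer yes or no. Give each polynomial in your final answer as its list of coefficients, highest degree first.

Step 1: lead(8x⁴ + 8x³ − 33x² − 9x − 1) ÷ lead(D) = 8x⁴ ÷ x² = 8x². Subtract (8x²)·D = 8x⁴ + 8x³ − 32x². Remainder: −x² − 9x − 1.
Step 2: lead(−x² − 9x − 1) ÷ lead(D) = −x² ÷ x² = −1. Subtract (−1)·D = −x² − x + 4. Remainder: −8x − 5.

R = [-8, -5], so D(x) is not a factor of P(x). no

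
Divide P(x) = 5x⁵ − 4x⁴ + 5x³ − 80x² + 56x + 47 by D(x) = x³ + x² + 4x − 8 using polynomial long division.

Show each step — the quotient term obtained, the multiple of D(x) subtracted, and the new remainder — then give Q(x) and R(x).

Step 1: lead(5x⁵ − 4x⁴ + 5x³ − 80x² + 56x + 47) ÷ lead(D) = 5x⁵ ÷ x³ = 5x². Subtract (5x²)·D = 5x⁵ + 5x⁴ + 20x³ − 40x². Remainder: −9x⁴ − 15x³ − 40x² + 56x + 47.
Step 2: lead(−9x⁴ − 15x³ − 40x² + 56x + 47) ÷ lead(D) = −9x⁴ ÷ x³ = −9x. Subtract (−9x)·D = −9x⁴ − 9x³ − 36x² + 72x. Remainder: −6x³ − 4x² − 16x + 47.
Step 3: lead(−6x³ − 4x² − 16x + 47) ÷ lead(D) = −6x³ ÷ x³ = −6. Subtract (−6)·D = −6x³ − 6x² − 24x + 48. Remainder: 2x² + 8x − 1.

Q(x) = 5x² − 9x − 6; R(x) = 2x² + 8x − 1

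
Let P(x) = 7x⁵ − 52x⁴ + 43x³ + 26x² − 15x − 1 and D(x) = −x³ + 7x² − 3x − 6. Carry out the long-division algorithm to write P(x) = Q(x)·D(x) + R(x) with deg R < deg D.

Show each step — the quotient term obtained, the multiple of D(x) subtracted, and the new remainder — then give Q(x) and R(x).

Step 1: lead(7x⁵ − 52x⁴ + 43x³ + 26x² − 15x − 1) ÷ lead(D) = 7x⁵ ÷ −x³ = −7x². Subtract (−7x²)·D = 7x⁵ − 49x⁴ + 21x³ + 42x². Remainder: −3x⁴ + 22x³ − 16x² − 15x − 1.
Step 2: lead(−3x⁴ + 22x³ − 16x² − 15x − 1) ÷ lead(D) = −3x⁴ ÷ −x³ = 3x. Subtract (3x)·D = −3x⁴ + 21x³ − 9x² − 18x. Remainder: x³ − 7x² + 3x − 1.
Step 3: lead(x³ − 7x² + 3x − 1) ÷ lead(D) = x³ ÷ −x³ = −1. Subtract (−1)·D = x³ − 7x² + 3x + 6. Remainder: −7.

Q(x) = −7x² + 3x − 1; R(x) = −7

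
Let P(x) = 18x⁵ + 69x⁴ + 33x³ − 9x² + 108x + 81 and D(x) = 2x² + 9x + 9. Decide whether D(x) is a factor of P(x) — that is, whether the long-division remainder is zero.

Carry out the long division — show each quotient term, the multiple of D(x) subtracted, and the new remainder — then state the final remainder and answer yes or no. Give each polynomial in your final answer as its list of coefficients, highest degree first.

R = [0], so D(x) is a factor of P(x). yes

Step 1: lead(18x⁵ + 69x⁴ + 33x³ − 9x² + 108x + 81) ÷ lead(D) = 18x⁵ ÷ 2x² = 9x³. Subtract (9x³)·D = 18x⁵ + 81x⁴ + 81x³. Remainder: −12x⁴ − 48x³ − 9x² + 108x + 81.
Step 2: lead(−12x⁴ − 48x³ − 9x² + 108x + 81) ÷ lead(D) = −12x⁴ ÷ 2x² = −6x². Subtract (−6x²)·D = −12x⁴ − 54x³ − 54x². Remainder: 6x³ + 45x² + 108x + 81.
Step 3: lead(6x³ + 45x² + 108x + 81) ÷ lead(D) = 6x³ ÷ 2x² = 3x. Subtract (3x)·D = 6x³ + 27x² + 27x. Remainder: 18x² + 81x + 81.
Step 4: lead(18x² + 81x + 81) ÷ lead(D) = 18x² ÷ 2x² = 9. Subtract (9)·D = 18x² + 81x + 81. Remainder: 0.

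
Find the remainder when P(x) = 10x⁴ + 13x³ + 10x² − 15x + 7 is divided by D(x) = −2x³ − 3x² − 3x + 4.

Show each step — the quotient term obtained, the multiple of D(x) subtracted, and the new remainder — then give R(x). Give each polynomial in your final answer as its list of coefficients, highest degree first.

Step 1: lead(10x⁴ + 13x³ + 10x² − 15x + 7) ÷ lead(D) = 10x⁴ ÷ −2x³ = −5x. Subtract (−5x)·D = 10x⁴ + 15x³ + 15x² − 20x. Remainder: −2x³ − 5x² + 5x + 7.
Step 2: lead(−2x³ − 5x² + 5x + 7) ÷ lead(D) = −2x³ ÷ −2x³ = 1. Subtract (1)·D = −2x³ − 3x² − 3x + 4. Remainder: −2x² + 8x + 3.

R = [-2, 8, 3]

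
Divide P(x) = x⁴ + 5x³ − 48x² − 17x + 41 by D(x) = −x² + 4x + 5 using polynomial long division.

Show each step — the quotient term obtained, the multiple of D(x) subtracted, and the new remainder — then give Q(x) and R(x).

Step 1: lead(x⁴ + 5x³ − 48x² − 17x + 41) ÷ lead(D) = x⁴ ÷ −x² = −x². Subtract (−x²)·D = x⁴ − 4x³ − 5x². Remainder: 9x³ − 43x² − 17x + 41.
Step 2: lead(9x³ − 43x² − 17x + 41) ÷ lead(D) = 9x³ ÷ −x² = −9x. Subtract (−9x)·D = 9x³ − 36x² − 45x. Remainder: −7x² + 28x + 41.
Step 3: lead(−7x² + 28x + 41) ÷ lead(D) = −7x² ÷ −x² = 7. Subtract (7)·D = −7x² + 28x + 35. Remainder: 6.

Q(x) = −x² − 9x + 7; R(x) = 6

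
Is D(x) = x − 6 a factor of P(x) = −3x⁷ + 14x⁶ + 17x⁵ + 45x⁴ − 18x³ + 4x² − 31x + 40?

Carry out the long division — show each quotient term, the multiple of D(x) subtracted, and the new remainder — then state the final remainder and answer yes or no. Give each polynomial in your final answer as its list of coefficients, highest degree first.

Step 1: lead(−3x⁷ + 14x⁶ + 17x⁵ + 45x⁴ − 18x³ + 4x² − 31x + 40) ÷ lead(D) = −3x⁷ ÷ x = −3x⁶. Subtract (−3x⁶)·D = −3x⁷ + 18x⁶. Remainder: −4x⁶ + 17x⁵ + 45x⁴ − 18x³ + 4x² − 31x + 40.
Step 2: lead(−4x⁶ + 17x⁵ + 45x⁴ − 18x³ + 4x² − 31x + 40) ÷ lead(D) = −4x⁶ ÷ x = −4x⁵. Subtract (−4x⁵)·D = −4x⁶ + 24x⁵. Remainder: −7x⁵ + 45x⁴ − 18x³ + 4x² − 31x + 40.
Step 3: lead(−7x⁵ + 45x⁴ − 18x³ + 4x² − 31x + 40) ÷ lead(D) = −7x⁵ ÷ x = −7x⁴. Subtract (−7x⁴)·D = −7x⁵ + 42x⁴. Remainder: 3x⁴ − 18x³ + 4x² − 31x + 40.
Step 4: lead(3x⁴ − 18x³ + 4x² − 31x + 40) ÷ lead(D) = 3x⁴ ÷ x = 3x³. Subtract (3x³)·D = 3x⁴ − 18x³. Remainder: 4x² − 31x + 40.
Step 5: lead(4x² − 31x + 40) ÷ lead(D) = 4x² ÷ x = 4x. Subtract (4x)·D = 4x² − 24x. Remainder: −7x + 40.
Step 6: lead(−7x + 40) ÷ lead(D) = −7x ÷ x = −7. Subtract (−7)·D = −7x + 42. Remainder: −2.

R = [-2], so D(x) is not a factor of P(x). no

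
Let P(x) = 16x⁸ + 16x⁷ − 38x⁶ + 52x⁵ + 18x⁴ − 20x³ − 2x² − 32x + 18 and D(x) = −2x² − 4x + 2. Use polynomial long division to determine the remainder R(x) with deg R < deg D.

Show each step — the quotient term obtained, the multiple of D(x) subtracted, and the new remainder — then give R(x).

Step 1: lead(16x⁸ + 16x⁷ − 38x⁶ + 52x⁵ + 18x⁴ − 20x³ − 2x² − 32x + 18) ÷ lead(D) = 16x⁸ ÷ −2x² = −8x⁶. Subtract (−8x⁶)·D = 16x⁸ + 32x⁷ − 16x⁶. Remainder: −16x⁷ − 22x⁶ + 52x⁵ + 18x⁴ − 20x³ − 2x² − 32x + 18.
Step 2: lead(−16x⁷ − 22x⁶ + 52x⁵ + 18x⁴ − 20x³ − 2x² − 32x + 18) ÷ lead(D) = −16x⁷ ÷ −2x² = 8x⁵. Subtract (8x⁵)·D = −16x⁷ − 32x⁶ + 16x⁵. Remainder: 10x⁶ + 36x⁵ + 18x⁴ − 20x³ − 2x² − 32x + 18.
Step 3: lead(10x⁶ + 36x⁵ + 18x⁴ − 20x³ − 2x² − 32x + 18) ÷ lead(D) = 10x⁶ ÷ −2x² = −5x⁴. Subtract (−5x⁴)·D = 10x⁶ + 20x⁵ − 10x⁴. Remainder: 16x⁵ + 28x⁴ − 20x³ − 2x² − 32x + 18.
Step 4: lead(16x⁵ + 28x⁴ − 20x³ − 2x² − 32x + 18) ÷ lead(D) = 16x⁵ ÷ −2x² = −8x³. Subtract (−8x³)·D = 16x⁵ + 32x⁴ − 16x³. Remainder: −4x⁴ − 4x³ − 2x² − 32x + 18.
Step 5: lead(−4x⁴ − 4x³ − 2x² − 32x + 18) ÷ lead(D) = −4x⁴ ÷ −2x² = 2x². Subtract (2x²)·D = −4x⁴ − 8x³ + 4x². Remainder: 4x³ − 6x² − 32x + 18.
Step 6: lead(4x³ − 6x² − 32x + 18) ÷ lead(D) = 4x³ ÷ −2x² = −2x. Subtract (−2x)·D = 4x³ + 8x² − 4x. Remainder: −14x² − 28x + 18.
Step 7: lead(−14x² − 28x + 18) ÷ lead(D) = −14x² ÷ −2x² = 7. Subtract (7)·D = −14x² − 28x + 14. Remainder: 4.

R(x) = 4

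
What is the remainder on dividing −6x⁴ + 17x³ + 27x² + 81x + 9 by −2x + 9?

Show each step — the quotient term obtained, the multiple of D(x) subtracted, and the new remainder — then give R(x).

R(x) = 9

Step 1: lead(−6x⁴ + 17x³ + 27x² + 81x + 9) ÷ lead(D) = −6x⁴ ÷ −2x = 3x³. Subtract (3x³)·D = −6x⁴ + 27x³. Remainder: −10x³ + 27x² + 81x + 9.
Step 2: lead(−10x³ + 27x² + 81x + 9) ÷ lead(D) = −10x³ ÷ −2x = 5x². Subtract (5x²)·D = −10x³ + 45x². Remainder: −18x² + 81x + 9.
Step 3: lead(−18x² + 81x + 9) ÷ lead(D) = −18x² ÷ −2x = 9x. Subtract (9x)·D = −18x² + 81x. Remainder: 9.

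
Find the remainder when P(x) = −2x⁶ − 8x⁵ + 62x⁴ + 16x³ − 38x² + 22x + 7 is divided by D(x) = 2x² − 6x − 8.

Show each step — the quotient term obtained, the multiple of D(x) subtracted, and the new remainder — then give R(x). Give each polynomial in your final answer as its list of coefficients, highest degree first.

R = [-1]

Step 1: lead(−2x⁶ − 8x⁵ + 62x⁴ + 16x³ − 38x² + 22x + 7) ÷ lead(D) = −2x⁶ ÷ 2x² = −x⁴. Subtract (−x⁴)·D = −2x⁶ + 6x⁵ + 8x⁴. Remainder: −14x⁵ + 54x⁴ + 16x³ − 38x² + 22x + 7.
Step 2: lead(−14x⁵ + 54x⁴ + 16x³ − 38x² + 22x + 7) ÷ lead(D) = −14x⁵ ÷ 2x² = −7x³. Subtract (−7x³)·D = −14x⁵ + 42x⁴ + 56x³. Remainder: 12x⁴ − 40x³ − 38x² + 22x + 7.
Step 3: lead(12x⁴ − 40x³ − 38x² + 22x + 7) ÷ lead(D) = 12x⁴ ÷ 2x² = 6x². Subtract (6x²)·D = 12x⁴ − 36x³ − 48x². Remainder: −4x³ + 10x² + 22x + 7.
Step 4: lead(−4x³ + 10x² + 22x + 7) ÷ lead(D) = −4x³ ÷ 2x² = −2x. Subtract (−2x)·D = −4x³ + 12x² + 16x. Remainder: −2x² + 6x + 7.
Step 5: lead(−2x² + 6x + 7) ÷ lead(D) = −2x² ÷ 2x² = −1. Subtract (−1)·D = −2x² + 6x + 8. Remainder: −1.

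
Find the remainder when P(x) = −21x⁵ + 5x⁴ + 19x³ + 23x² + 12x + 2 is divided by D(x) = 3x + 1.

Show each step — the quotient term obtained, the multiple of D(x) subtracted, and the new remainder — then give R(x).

R(x) = 0

Step 1: lead(−21x⁵ + 5x⁴ + 19x³ + 23x² + 12x + 2) ÷ lead(D) = −21x⁵ ÷ 3x = −7x⁴. Subtract (−7x⁴)·D = −21x⁵ − 7x⁴. Remainder: 12x⁴ + 19x³ + 23x² + 12x + 2.
Step 2: lead(12x⁴ + 19x³ + 23x² + 12x + 2) ÷ lead(D) = 12x⁴ ÷ 3x = 4x³. Subtract (4x³)·D = 12x⁴ + 4x³. Remainder: 15x³ + 23x² + 12x + 2.
Step 3: lead(15x³ + 23x² + 12x + 2) ÷ lead(D) = 15x³ ÷ 3x = 5x². Subtract (5x²)·D = 15x³ + 5x². Remainder: 18x² + 12x + 2.
Step 4: lead(18x² + 12x + 2) ÷ lead(D) = 18x² ÷ 3x = 6x. Subtract (6x)·D = 18x² + 6x. Remainder: 6x + 2.
Step 5: lead(6x + 2) ÷ lead(D) = 6x ÷ 3x = 2. Subtract (2)·D = 6x + 2. Remainder: 0.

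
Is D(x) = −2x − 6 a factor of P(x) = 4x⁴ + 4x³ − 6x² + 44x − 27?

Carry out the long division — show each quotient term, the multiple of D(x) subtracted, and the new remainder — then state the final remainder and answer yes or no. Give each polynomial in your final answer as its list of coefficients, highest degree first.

R = [3], so D(x) is not a factor of P(x). no

Step 1: lead(4x⁴ + 4x³ − 6x² + 44x − 27) ÷ lead(D) = 4x⁴ ÷ −2x = −2x³. Subtract (−2x³)·D = 4x⁴ + 12x³. Remainder: −8x³ − 6x² + 44x − 27.
Step 2: lead(−8x³ − 6x² + 44x − 27) ÷ lead(D) = −8x³ ÷ −2x = 4x². Subtract (4x²)·D = −8x³ − 24x². Remainder: 18x² + 44x − 27.
Step 3: lead(18x² + 44x − 27) ÷ lead(D) = 18x² ÷ −2x = −9x. Subtract (−9x)·D = 18x² + 54x. Remainder: −10x − 27.
Step 4: lead(−10x − 27) ÷ lead(D) = −10x ÷ −2x = 5. Subtract (5)·D = −10x − 30. Remainder: 3.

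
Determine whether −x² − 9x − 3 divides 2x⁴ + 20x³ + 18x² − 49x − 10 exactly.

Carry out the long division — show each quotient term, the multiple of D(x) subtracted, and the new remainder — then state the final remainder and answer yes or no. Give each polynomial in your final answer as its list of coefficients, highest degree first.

R = [-1, 8], so D(x) is not a factor of P(x). no

Step 1: lead(2x⁴ + 20x³ + 18x² − 49x − 10) ÷ lead(D) = 2x⁴ ÷ −x² = −2x². Subtract (−2x²)·D = 2x⁴ + 18x³ + 6x². Remainder: 2x³ + 12x² − 49x − 10.
Step 2: lead(2x³ + 12x² − 49x − 10) ÷ lead(D) = 2x³ ÷ −x² = −2x. Subtract (−2x)·D = 2x³ + 18x² + 6x. Remainder: −6x² − 55x − 10.
Step 3: lead(−6x² − 55x − 10) ÷ lead(D) = −6x² ÷ −x² = 6. Subtract (6)·D = −6x² − 54x − 18. Remainder: −x + 8.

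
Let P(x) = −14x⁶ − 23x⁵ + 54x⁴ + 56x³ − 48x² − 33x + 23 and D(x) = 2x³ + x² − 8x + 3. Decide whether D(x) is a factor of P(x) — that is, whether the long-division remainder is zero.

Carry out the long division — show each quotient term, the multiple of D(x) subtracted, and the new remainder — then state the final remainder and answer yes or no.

Step 1: lead(−14x⁶ − 23x⁵ + 54x⁴ + 56x³ − 48x² − 33x + 23) ÷ lead(D) = −14x⁶ ÷ 2x³ = −7x³. Subtract (−7x³)·D = −14x⁶ − 7x⁵ + 56x⁴ − 21x³. Remainder: −16x⁵ − 2x⁴ + 77x³ − 48x² − 33x + 23.
Step 2: lead(−16x⁵ − 2x⁴ + 77x³ − 48x² − 33x + 23) ÷ lead(D) = −16x⁵ ÷ 2x³ = −8x². Subtract (−8x²)·D = −16x⁵ − 8x⁴ + 64x³ − 24x². Remainder: 6x⁴ + 13x³ − 24x² − 33x + 23.
Step 3: lead(6x⁴ + 13x³ − 24x² − 33x + 23) ÷ lead(D) = 6x⁴ ÷ 2x³ = 3x. Subtract (3x)·D = 6x⁴ + 3x³ − 24x² + 9x. Remainder: 10x³ − 42x + 23.
Step 4: lead(10x³ − 42x + 23) ÷ lead(D) = 10x³ ÷ 2x³ = 5. Subtract (5)·D = 10x³ + 5x² − 40x + 15. Remainder: −5x² − 2x + 8.

R(x) = −5x² − 2x + 8, so D(x) is not a factor of P(x). no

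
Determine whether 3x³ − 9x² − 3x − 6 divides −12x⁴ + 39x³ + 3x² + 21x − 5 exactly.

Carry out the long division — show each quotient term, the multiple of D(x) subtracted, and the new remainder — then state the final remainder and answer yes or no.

R(x) = 1, so D(x) is not a factor of P(x). no

Step 1: lead(−12x⁴ + 39x³ + 3x² + 21x − 5) ÷ lead(D) = −12x⁴ ÷ 3x³ = −4x. Subtract (−4x)·D = −12x⁴ + 36x³ + 12x² + 24x. Remainder: 3x³ − 9x² − 3x − 5.
Step 2: lead(3x³ − 9x² − 3x − 5) ÷ lead(D) = 3x³ ÷ 3x³ = 1. Subtract (1)·D = 3x³ − 9x² − 3x − 6. Remainder: 1.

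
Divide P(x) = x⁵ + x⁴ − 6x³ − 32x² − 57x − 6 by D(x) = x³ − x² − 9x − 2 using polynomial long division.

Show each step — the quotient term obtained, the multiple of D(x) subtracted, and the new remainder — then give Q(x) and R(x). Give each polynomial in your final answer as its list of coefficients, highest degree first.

Q = [1, 2, 5]; R = [-7, -8, 4]

Step 1: lead(x⁵ + x⁴ − 6x³ − 32x² − 57x − 6) ÷ lead(D) = x⁵ ÷ x³ = x². Subtract (x²)·D = x⁵ − x⁴ − 9x³ − 2x². Remainder: 2x⁴ + 3x³ − 30x² − 57x − 6.
Step 2: lead(2x⁴ + 3x³ − 30x² − 57x − 6) ÷ lead(D) = 2x⁴ ÷ x³ = 2x. Subtract (2x)·D = 2x⁴ − 2x³ − 18x² − 4x. Remainder: 5x³ − 12x² − 53x − 6.
Step 3: lead(5x³ − 12x² − 53x − 6) ÷ lead(D) = 5x³ ÷ x³ = 5. Subtract (5)·D = 5x³ − 5x² − 45x − 10. Remainder: −7x² − 8x + 4.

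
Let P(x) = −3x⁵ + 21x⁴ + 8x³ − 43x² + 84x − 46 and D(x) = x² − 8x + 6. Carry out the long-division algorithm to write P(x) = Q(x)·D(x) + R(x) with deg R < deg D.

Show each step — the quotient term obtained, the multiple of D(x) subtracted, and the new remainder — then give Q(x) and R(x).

Q(x) = −3x³ − 3x² + 2x − 9; R(x) = 8

Step 1: lead(−3x⁵ + 21x⁴ + 8x³ − 43x² + 84x − 46) ÷ lead(D) = −3x⁵ ÷ x² = −3x³. Subtract (−3x³)·D = −3x⁵ + 24x⁴ − 18x³. Remainder: −3x⁴ + 26x³ − 43x² + 84x − 46.
Step 2: lead(−3x⁴ + 26x³ − 43x² + 84x − 46) ÷ lead(D) = −3x⁴ ÷ x² = −3x². Subtract (−3x²)·D = −3x⁴ + 24x³ − 18x². Remainder: 2x³ − 25x² + 84x − 46.
Step 3: lead(2x³ − 25x² + 84x − 46) ÷ lead(D) = 2x³ ÷ x² = 2x. Subtract (2x)·D = 2x³ − 16x² + 12x. Remainder: −9x² + 72x − 46.
Step 4: lead(−9x² + 72x − 46) ÷ lead(D) = −9x² ÷ x² = −9. Subtract (−9)·D = −9x² + 72x − 54. Remainder: 8.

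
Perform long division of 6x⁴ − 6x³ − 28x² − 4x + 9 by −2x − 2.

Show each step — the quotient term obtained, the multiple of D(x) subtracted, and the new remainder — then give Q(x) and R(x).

Step 1: lead(6x⁴ − 6x³ − 28x² − 4x + 9) ÷ lead(D) = 6x⁴ ÷ −2x = −3x³. Subtract (−3x³)·D = 6x⁴ + 6x³. Remainder: −12x³ − 28x² − 4x + 9.
Step 2: lead(−12x³ − 28x² − 4x + 9) ÷ lead(D) = −12x³ ÷ −2x = 6x². Subtract (6x²)·D = −12x³ − 12x². Remainder: −16x² − 4x + 9.
Step 3: lead(−16x² − 4x + 9) ÷ lead(D) = −16x² ÷ −2x = 8x. Subtract (8x)·D = −16x² − 16x. Remainder: 12x + 9.
Step 4: lead(12x + 9) ÷ lead(D) = 12x ÷ −2x = −6. Subtract (−6)·D = 12x + 12. Remainder: −3.

Q(x) = −3x³ + 6x² + 8x − 6; R(x) = −3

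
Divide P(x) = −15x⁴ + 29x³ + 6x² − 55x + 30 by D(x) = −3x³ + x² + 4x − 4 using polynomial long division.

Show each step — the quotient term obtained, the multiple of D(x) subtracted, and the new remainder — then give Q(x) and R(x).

Q(x) = 5x − 8; R(x) = −6x² − 3x − 2

Step 1: lead(−15x⁴ + 29x³ + 6x² − 55x + 30) ÷ lead(D) = −15x⁴ ÷ −3x³ = 5x. Subtract (5x)·D = −15x⁴ + 5x³ + 20x² − 20x. Remainder: 24x³ − 14x² − 35x + 30.
Step 2: lead(24x³ − 14x² − 35x + 30) ÷ lead(D) = 24x³ ÷ −3x³ = −8. Subtract (−8)·D = 24x³ − 8x² − 32x + 32. Remainder: −6x² − 3x − 2.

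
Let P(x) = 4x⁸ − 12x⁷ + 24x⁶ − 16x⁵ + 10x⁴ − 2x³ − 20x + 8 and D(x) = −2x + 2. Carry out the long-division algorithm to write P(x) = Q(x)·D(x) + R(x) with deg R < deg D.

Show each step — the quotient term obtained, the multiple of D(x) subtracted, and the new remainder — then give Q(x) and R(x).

Step 1: lead(4x⁸ − 12x⁷ + 24x⁶ − 16x⁵ + 10x⁴ − 2x³ − 20x + 8) ÷ lead(D) = 4x⁸ ÷ −2x = −2x⁷. Subtract (−2x⁷)·D = 4x⁸ − 4x⁷. Remainder: −8x⁷ + 24x⁶ − 16x⁵ + 10x⁴ − 2x³ − 20x + 8.
Step 2: lead(−8x⁷ + 24x⁶ − 16x⁵ + 10x⁴ − 2x³ − 20x + 8) ÷ lead(D) = −8x⁷ ÷ −2x = 4x⁶. Subtract (4x⁶)·D = −8x⁷ + 8x⁶. Remainder: 16x⁶ − 16x⁵ + 10x⁴ − 2x³ − 20x + 8.
Step 3: lead(16x⁶ − 16x⁵ + 10x⁴ − 2x³ − 20x + 8) ÷ lead(D) = 16x⁶ ÷ −2x = −8x⁵. Subtract (−8x⁵)·D = 16x⁶ − 16x⁵. Remainder: 10x⁴ − 2x³ − 20x + 8.
Step 4: lead(10x⁴ − 2x³ − 20x + 8) ÷ lead(D) = 10x⁴ ÷ −2x = −5x³. Subtract (−5x³)·D = 10x⁴ − 10x³. Remainder: 8x³ − 20x + 8.
Step 5: lead(8x³ − 20x + 8) ÷ lead(D) = 8x³ ÷ −2x = −4x². Subtract (−4x²)·D = 8x³ − 8x². Remainder: 8x² − 20x + 8.
Step 6: lead(8x² − 20x + 8) ÷ lead(D) = 8x² ÷ −2x = −4x. Subtract (−4x)·D = 8x² − 8x. Remainder: −12x + 8.
Step 7: lead(−12x + 8) ÷ lead(D) = −12x ÷ −2x = 6. Subtract (6)·D = −12x + 12. Remainder: −4.

Q(x) = −2x⁷ + 4x⁶ − 8x⁵ − 5x³ − 4x² − 4x + 6; R(x) = −4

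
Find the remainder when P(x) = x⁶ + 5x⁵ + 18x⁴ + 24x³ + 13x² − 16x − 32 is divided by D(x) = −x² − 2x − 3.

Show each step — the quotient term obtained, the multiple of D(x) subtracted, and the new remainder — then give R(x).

Step 1: lead(x⁶ + 5x⁵ + 18x⁴ + 24x³ + 13x² − 16x − 32) ÷ lead(D) = x⁶ ÷ −x² = −x⁴. Subtract (−x⁴)·D = x⁶ + 2x⁵ + 3x⁴. Remainder: 3x⁵ + 15x⁴ + 24x³ + 13x² − 16x − 32.
Step 2: lead(3x⁵ + 15x⁴ + 24x³ + 13x² − 16x − 32) ÷ lead(D) = 3x⁵ ÷ −x² = −3x³. Subtract (−3x³)·D = 3x⁵ + 6x⁴ + 9x³. Remainder: 9x⁴ + 15x³ + 13x² − 16x − 32.
Step 3: lead(9x⁴ + 15x³ + 13x² − 16x − 32) ÷ lead(D) = 9x⁴ ÷ −x² = −9x². Subtract (−9x²)·D = 9x⁴ + 18x³ + 27x². Remainder: −3x³ − 14x² − 16x − 32.
Step 4: lead(−3x³ − 14x² − 16x − 32) ÷ lead(D) = −3x³ ÷ −x² = 3x. Subtract (3x)·D = −3x³ − 6x² − 9x. Remainder: −8x² − 7x − 32.
Step 5: lead(−8x² − 7x − 32) ÷ lead(D) = −8x² ÷ −x² = 8. Subtract (8)·D = −8x² − 16x − 24. Remainder: 9x − 8.

R(x) = 9x − 8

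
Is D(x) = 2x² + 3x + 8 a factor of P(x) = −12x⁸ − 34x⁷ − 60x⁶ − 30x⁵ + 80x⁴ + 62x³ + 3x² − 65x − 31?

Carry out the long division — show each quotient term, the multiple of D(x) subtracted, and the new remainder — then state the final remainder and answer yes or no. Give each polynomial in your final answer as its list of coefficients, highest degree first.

R = [3, 1], so D(x) is not a factor of P(x). no

Step 1: lead(−12x⁸ − 34x⁷ − 60x⁶ − 30x⁵ + 80x⁴ + 62x³ + 3x² − 65x − 31) ÷ lead(D) = −12x⁸ ÷ 2x² = −6x⁶. Subtract (−6x⁶)·D = −12x⁸ − 18x⁷ − 48x⁶. Remainder: −16x⁷ − 12x⁶ − 30x⁵ + 80x⁴ + 62x³ + 3x² − 65x − 31.
Step 2: lead(−16x⁷ − 12x⁶ − 30x⁵ + 80x⁴ + 62x³ + 3x² − 65x − 31) ÷ lead(D) = −16x⁷ ÷ 2x² = −8x⁵. Subtract (−8x⁵)·D = −16x⁷ − 24x⁶ − 64x⁵. Remainder: 12x⁶ + 34x⁵ + 80x⁴ + 62x³ + 3x² − 65x − 31.
Step 3: lead(12x⁶ + 34x⁵ + 80x⁴ + 62x³ + 3x² − 65x − 31) ÷ lead(D) = 12x⁶ ÷ 2x² = 6x⁴. Subtract (6x⁴)·D = 12x⁶ + 18x⁵ + 48x⁴. Remainder: 16x⁵ + 32x⁴ + 62x³ + 3x² − 65x − 31.
Step 4: lead(16x⁵ + 32x⁴ + 62x³ + 3x² − 65x − 31) ÷ lead(D) = 16x⁵ ÷ 2x² = 8x³. Subtract (8x³)·D = 16x⁵ + 24x⁴ + 64x³. Remainder: 8x⁴ − 2x³ + 3x² − 65x − 31.
Step 5: lead(8x⁴ − 2x³ + 3x² − 65x − 31) ÷ lead(D) = 8x⁴ ÷ 2x² = 4x². Subtract (4x²)·D = 8x⁴ + 12x³ + 32x². Remainder: −14x³ − 29x² − 65x − 31.
Step 6: lead(−14x³ − 29x² − 65x − 31) ÷ lead(D) = −14x³ ÷ 2x² = −7x. Subtract (−7x)·D = −14x³ − 21x² − 56x. Remainder: −8x² − 9x − 31.
Step 7: lead(−8x² − 9x − 31) ÷ lead(D) = −8x² ÷ 2x² = −4. Subtract (−4)·D = −8x² − 12x − 32. Remainder: 3x + 1.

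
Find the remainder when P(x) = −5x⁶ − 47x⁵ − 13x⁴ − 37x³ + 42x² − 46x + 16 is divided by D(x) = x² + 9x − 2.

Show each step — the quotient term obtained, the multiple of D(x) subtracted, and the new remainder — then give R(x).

R(x) = −2x + 8

Step 1: lead(−5x⁶ − 47x⁵ − 13x⁴ − 37x³ + 42x² − 46x + 16) ÷ lead(D) = −5x⁶ ÷ x² = −5x⁴. Subtract (−5x⁴)·D = −5x⁶ − 45x⁵ + 10x⁴. Remainder: −2x⁵ − 23x⁴ − 37x³ + 42x² − 46x + 16.
Step 2: lead(−2x⁵ − 23x⁴ − 37x³ + 42x² − 46x + 16) ÷ lead(D) = −2x⁵ ÷ x² = −2x³. Subtract (−2x³)·D = −2x⁵ − 18x⁴ + 4x³. Remainder: −5x⁴ − 41x³ + 42x² − 46x + 16.
Step 3: lead(−5x⁴ − 41x³ + 42x² − 46x + 16) ÷ lead(D) = −5x⁴ ÷ x² = −5x². Subtract (−5x²)·D = −5x⁴ − 45x³ + 10x². Remainder: 4x³ + 32x² − 46x + 16.
Step 4: lead(4x³ + 32x² − 46x + 16) ÷ lead(D) = 4x³ ÷ x² = 4x. Subtract (4x)·D = 4x³ + 36x² − 8x. Remainder: −4x² − 38x + 16.
Step 5: lead(−4x² − 38x + 16) ÷ lead(D) = −4x² ÷ x² = −4. Subtract (−4)·D = −4x² − 36x + 8. Remainder: −2x + 8.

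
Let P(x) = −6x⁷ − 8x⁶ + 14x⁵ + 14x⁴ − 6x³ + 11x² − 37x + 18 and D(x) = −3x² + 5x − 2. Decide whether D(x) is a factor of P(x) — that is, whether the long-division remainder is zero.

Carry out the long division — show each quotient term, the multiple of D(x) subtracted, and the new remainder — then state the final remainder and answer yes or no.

R(x) = 0, so D(x) is a factor of P(x). yes

Step 1: lead(−6x⁷ − 8x⁶ + 14x⁵ + 14x⁴ − 6x³ + 11x² − 37x + 18) ÷ lead(D) = −6x⁷ ÷ −3x² = 2x⁵. Subtract (2x⁵)·D = −6x⁷ + 10x⁶ − 4x⁵. Remainder: −18x⁶ + 18x⁵ + 14x⁴ − 6x³ + 11x² − 37x + 18.
Step 2: lead(−18x⁶ + 18x⁵ + 14x⁴ − 6x³ + 11x² − 37x + 18) ÷ lead(D) = −18x⁶ ÷ −3x² = 6x⁴. Subtract (6x⁴)·D = −18x⁶ + 30x⁵ − 12x⁴. Remainder: −12x⁵ + 26x⁴ − 6x³ + 11x² − 37x + 18.
Step 3: lead(−12x⁵ + 26x⁴ − 6x³ + 11x² − 37x + 18) ÷ lead(D) = −12x⁵ ÷ −3x² = 4x³. Subtract (4x³)·D = −12x⁵ + 20x⁴ − 8x³. Remainder: 6x⁴ + 2x³ + 11x² − 37x + 18.
Step 4: lead(6x⁴ + 2x³ + 11x² − 37x + 18) ÷ lead(D) = 6x⁴ ÷ −3x² = −2x². Subtract (−2x²)·D = 6x⁴ − 10x³ + 4x². Remainder: 12x³ + 7x² − 37x + 18.
Step 5: lead(12x³ + 7x² − 37x + 18) ÷ lead(D) = 12x³ ÷ −3x² = −4x. Subtract (−4x)·D = 12x³ − 20x² + 8x. Remainder: 27x² − 45x + 18.
Step 6: lead(27x² − 45x + 18) ÷ lead(D) = 27x² ÷ −3x² = −9. Subtract (−9)·D = 27x² − 45x + 18. Remainder: 0.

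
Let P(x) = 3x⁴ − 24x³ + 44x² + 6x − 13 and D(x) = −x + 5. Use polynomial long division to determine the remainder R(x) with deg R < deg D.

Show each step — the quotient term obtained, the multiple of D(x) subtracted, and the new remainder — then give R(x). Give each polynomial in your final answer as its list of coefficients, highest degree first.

R = [-8]

Step 1: lead(3x⁴ − 24x³ + 44x² + 6x − 13) ÷ lead(D) = 3x⁴ ÷ −x = −3x³. Subtract (−3x³)·D = 3x⁴ − 15x³. Remainder: −9x³ + 44x² + 6x − 13.
Step 2: lead(−9x³ + 44x² + 6x − 13) ÷ lead(D) = −9x³ ÷ −x = 9x². Subtract (9x²)·D = −9x³ + 45x². Remainder: −x² + 6x − 13.
Step 3: lead(−x² + 6x − 13) ÷ lead(D) = −x² ÷ −x = x. Subtract (x)·D = −x² + 5x. Remainder: x − 13.
Step 4: lead(x − 13) ÷ lead(D) = x ÷ −x = −1. Subtract (−1)·D = x − 5. Remainder: −8.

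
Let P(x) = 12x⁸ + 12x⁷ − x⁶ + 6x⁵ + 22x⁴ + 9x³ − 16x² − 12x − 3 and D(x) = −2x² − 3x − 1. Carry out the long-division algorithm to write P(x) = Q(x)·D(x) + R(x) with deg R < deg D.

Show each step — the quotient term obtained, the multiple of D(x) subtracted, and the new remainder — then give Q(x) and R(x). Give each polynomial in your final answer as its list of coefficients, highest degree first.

Q = [-6, 3, -1, -3, -6, 6, 2]; R = [-1]

Step 1: lead(12x⁸ + 12x⁷ − x⁶ + 6x⁵ + 22x⁴ + 9x³ − 16x² − 12x − 3) ÷ lead(D) = 12x⁸ ÷ −2x² = −6x⁶. Subtract (−6x⁶)·D = 12x⁸ + 18x⁷ + 6x⁶. Remainder: −6x⁷ − 7x⁶ + 6x⁵ + 22x⁴ + 9x³ − 16x² − 12x − 3.
Step 2: lead(−6x⁷ − 7x⁶ + 6x⁵ + 22x⁴ + 9x³ − 16x² − 12x − 3) ÷ lead(D) = −6x⁷ ÷ −2x² = 3x⁵. Subtract (3x⁵)·D = −6x⁷ − 9x⁶ − 3x⁵. Remainder: 2x⁶ + 9x⁵ + 22x⁴ + 9x³ − 16x² − 12x − 3.
Step 3: lead(2x⁶ + 9x⁵ + 22x⁴ + 9x³ − 16x² − 12x − 3) ÷ lead(D) = 2x⁶ ÷ −2x² = −x⁴. Subtract (−x⁴)·D = 2x⁶ + 3x⁵ + x⁴. Remainder: 6x⁵ + 21x⁴ + 9x³ − 16x² − 12x − 3.
Step 4: lead(6x⁵ + 21x⁴ + 9x³ − 16x² − 12x − 3) ÷ lead(D) = 6x⁵ ÷ −2x² = −3x³. Subtract (−3x³)·D = 6x⁵ + 9x⁴ + 3x³. Remainder: 12x⁴ + 6x³ − 16x² − 12x − 3.
Step 5: lead(12x⁴ + 6x³ − 16x² − 12x − 3) ÷ lead(D) = 12x⁴ ÷ −2x² = −6x². Subtract (−6x²)·D = 12x⁴ + 18x³ + 6x². Remainder: −12x³ − 22x² − 12x − 3.
Step 6: lead(−12x³ − 22x² − 12x − 3) ÷ lead(D) = −12x³ ÷ −2x² = 6x. Subtract (6x)·D = −12x³ − 18x² − 6x. Remainder: −4x² − 6x − 3.
Step 7: lead(−4x² − 6x − 3) ÷ lead(D) = −4x² ÷ −2x² = 2. Subtract (2)·D = −4x² − 6x − 2. Remainder: −1.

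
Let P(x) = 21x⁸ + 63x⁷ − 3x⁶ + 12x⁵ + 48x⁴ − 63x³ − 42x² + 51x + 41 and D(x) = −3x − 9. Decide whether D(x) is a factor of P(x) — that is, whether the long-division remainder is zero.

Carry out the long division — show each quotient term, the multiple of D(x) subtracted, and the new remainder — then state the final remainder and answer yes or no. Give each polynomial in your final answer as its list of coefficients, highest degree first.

R = [-4], so D(x) is not a factor of P(x). no

Step 1: lead(21x⁸ + 63x⁷ − 3x⁶ + 12x⁵ + 48x⁴ − 63x³ − 42x² + 51x + 41) ÷ lead(D) = 21x⁸ ÷ −3x = −7x⁷. Subtract (−7x⁷)·D = 21x⁸ + 63x⁷. Remainder: −3x⁶ + 12x⁵ + 48x⁴ − 63x³ − 42x² + 51x + 41.
Step 2: lead(−3x⁶ + 12x⁵ + 48x⁴ − 63x³ − 42x² + 51x + 41) ÷ lead(D) = −3x⁶ ÷ −3x = x⁵. Subtract (x⁵)·D = −3x⁶ − 9x⁵. Remainder: 21x⁵ + 48x⁴ − 63x³ − 42x² + 51x + 41.
Step 3: lead(21x⁵ + 48x⁴ − 63x³ − 42x² + 51x + 41) ÷ lead(D) = 21x⁵ ÷ −3x = −7x⁴. Subtract (−7x⁴)·D = 21x⁵ + 63x⁴. Remainder: −15x⁴ − 63x³ − 42x² + 51x + 41.
Step 4: lead(−15x⁴ − 63x³ − 42x² + 51x + 41) ÷ lead(D) = −15x⁴ ÷ −3x = 5x³. Subtract (5x³)·D = −15x⁴ − 45x³. Remainder: −18x³ − 42x² + 51x + 41.
Step 5: lead(−18x³ − 42x² + 51x + 41) ÷ lead(D) = −18x³ ÷ −3x = 6x². Subtract (6x²)·D = −18x³ − 54x². Remainder: 12x² + 51x + 41.
Step 6: lead(12x² + 51x + 41) ÷ lead(D) = 12x² ÷ −3x = −4x. Subtract (−4x)·D = 12x² + 36x. Remainder: 15x + 41.
Step 7: lead(15x + 41) ÷ lead(D) = 15x ÷ −3x = −5. Subtract (−5)·D = 15x + 45. Remainder: −4.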